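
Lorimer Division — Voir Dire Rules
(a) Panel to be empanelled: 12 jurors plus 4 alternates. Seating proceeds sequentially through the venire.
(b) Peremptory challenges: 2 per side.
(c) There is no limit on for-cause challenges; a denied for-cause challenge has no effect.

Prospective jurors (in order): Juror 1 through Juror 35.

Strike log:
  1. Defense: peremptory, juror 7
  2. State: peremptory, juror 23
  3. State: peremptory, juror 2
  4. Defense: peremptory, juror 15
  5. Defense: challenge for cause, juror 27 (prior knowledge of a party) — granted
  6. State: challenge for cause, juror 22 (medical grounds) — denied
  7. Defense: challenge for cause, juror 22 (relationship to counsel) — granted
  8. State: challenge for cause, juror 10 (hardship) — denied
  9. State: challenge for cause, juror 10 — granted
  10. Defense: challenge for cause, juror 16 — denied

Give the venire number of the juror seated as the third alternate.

Removed: #2, #7, #10, #15, #22, #23, #27. (#16 stays — for-cause denied.)
Filling seats in venire order through position 15: #1, #3, #4, #5, #6, #8, #9, #11, #12, #13, #14, #16, #17, #18, #19.
So alternate 3 is #19.

19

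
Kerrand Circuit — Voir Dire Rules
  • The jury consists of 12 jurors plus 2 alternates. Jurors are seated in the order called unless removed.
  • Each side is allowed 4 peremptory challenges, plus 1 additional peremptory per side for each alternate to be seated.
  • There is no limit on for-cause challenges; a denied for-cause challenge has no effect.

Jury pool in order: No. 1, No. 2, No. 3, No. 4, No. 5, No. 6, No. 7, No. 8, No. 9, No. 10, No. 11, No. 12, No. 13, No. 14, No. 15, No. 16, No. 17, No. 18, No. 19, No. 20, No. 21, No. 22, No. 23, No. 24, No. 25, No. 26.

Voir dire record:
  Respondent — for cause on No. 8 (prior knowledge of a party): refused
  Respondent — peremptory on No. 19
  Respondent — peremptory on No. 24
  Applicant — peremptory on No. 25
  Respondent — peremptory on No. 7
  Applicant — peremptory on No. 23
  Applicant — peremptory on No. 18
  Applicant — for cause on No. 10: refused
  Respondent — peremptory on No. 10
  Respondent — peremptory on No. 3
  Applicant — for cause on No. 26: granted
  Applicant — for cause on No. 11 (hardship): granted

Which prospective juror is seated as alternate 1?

Removed: #3, #7, #10, #11, #18, #19, #23, #24, #25, #26. (#8 stays — for-cause denied.)
Seating in order: seats 1–12 → #1, #2, #4, #5, #6, #8, #9, #12, #13, #14, #15, #16; alternates → #17, #20.
So alternate 1 is #17.

17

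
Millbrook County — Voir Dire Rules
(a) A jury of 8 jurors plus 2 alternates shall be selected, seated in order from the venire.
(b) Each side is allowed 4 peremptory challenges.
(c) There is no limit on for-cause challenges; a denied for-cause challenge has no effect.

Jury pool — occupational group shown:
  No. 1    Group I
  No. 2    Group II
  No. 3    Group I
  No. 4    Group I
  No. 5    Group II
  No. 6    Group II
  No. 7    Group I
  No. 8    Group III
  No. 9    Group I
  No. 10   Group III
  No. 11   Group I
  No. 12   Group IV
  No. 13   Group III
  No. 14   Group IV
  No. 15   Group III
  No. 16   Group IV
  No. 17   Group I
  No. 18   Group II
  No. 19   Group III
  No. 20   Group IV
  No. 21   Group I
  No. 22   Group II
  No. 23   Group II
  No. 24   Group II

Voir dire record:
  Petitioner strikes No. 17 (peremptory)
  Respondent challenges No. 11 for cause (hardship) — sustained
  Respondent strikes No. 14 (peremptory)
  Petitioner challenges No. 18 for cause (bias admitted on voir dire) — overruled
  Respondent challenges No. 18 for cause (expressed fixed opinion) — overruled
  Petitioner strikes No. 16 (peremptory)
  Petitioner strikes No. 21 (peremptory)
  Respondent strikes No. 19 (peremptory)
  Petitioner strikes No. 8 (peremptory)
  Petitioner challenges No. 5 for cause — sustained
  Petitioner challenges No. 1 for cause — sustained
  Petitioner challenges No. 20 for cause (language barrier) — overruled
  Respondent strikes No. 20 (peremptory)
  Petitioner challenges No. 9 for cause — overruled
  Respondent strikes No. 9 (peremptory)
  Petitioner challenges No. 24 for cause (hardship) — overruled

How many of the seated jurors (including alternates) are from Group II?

Removed: #1, #5, #8, #9, #11, #14, #16, #17, #19, #20, #21.
Seated (10 incl. alternates): #2, #3, #4, #6, #7, #10, #12, #13, #15, #18.
Of those, in Group II: #2, #6, #18 → 3.

3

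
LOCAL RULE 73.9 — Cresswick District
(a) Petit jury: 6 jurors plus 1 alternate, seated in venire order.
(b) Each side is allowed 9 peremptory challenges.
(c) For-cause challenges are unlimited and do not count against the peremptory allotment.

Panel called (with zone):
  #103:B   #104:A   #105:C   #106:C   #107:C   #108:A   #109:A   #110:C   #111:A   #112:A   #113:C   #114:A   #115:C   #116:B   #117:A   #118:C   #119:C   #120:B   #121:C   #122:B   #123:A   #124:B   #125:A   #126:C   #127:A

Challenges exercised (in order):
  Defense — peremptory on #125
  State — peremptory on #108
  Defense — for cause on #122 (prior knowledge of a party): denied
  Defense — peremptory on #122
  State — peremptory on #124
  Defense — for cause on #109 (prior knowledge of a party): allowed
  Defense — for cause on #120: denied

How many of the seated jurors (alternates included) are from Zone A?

2

Removed: #108, #109, #122, #124, #125.
Seated (7 incl. alternates): #103, #104, #105, #106, #107, #110, #111.
Of those, in Zone A: #104, #111 → 2.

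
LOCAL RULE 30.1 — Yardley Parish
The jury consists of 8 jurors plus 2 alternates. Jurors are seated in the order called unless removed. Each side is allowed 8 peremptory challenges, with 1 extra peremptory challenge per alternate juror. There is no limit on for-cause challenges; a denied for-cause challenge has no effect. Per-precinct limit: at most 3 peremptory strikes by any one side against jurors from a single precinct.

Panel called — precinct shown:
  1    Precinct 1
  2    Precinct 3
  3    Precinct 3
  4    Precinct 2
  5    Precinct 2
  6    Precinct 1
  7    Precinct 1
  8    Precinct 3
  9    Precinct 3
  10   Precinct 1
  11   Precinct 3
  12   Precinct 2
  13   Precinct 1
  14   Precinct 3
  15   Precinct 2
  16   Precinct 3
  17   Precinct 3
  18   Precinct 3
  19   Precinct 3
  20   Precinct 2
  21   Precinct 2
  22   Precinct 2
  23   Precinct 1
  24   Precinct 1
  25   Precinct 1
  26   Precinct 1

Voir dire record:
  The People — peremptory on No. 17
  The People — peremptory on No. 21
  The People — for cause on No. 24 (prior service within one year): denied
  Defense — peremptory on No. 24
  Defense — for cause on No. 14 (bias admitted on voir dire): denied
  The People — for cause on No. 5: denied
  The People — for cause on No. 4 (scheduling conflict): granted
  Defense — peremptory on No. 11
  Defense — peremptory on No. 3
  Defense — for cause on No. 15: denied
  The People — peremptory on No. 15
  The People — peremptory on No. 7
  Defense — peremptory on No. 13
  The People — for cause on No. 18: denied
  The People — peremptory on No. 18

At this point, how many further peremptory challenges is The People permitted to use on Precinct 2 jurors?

1

The People peremptories so far: #17, #21, #15, #7, #18 — 5 of 10 used, 5 left overall.
Against Precinct 2: #21, #15 — 2 used; per-precinct cap 3 leaves 1.
Binding limit: min(5, 1) = 1.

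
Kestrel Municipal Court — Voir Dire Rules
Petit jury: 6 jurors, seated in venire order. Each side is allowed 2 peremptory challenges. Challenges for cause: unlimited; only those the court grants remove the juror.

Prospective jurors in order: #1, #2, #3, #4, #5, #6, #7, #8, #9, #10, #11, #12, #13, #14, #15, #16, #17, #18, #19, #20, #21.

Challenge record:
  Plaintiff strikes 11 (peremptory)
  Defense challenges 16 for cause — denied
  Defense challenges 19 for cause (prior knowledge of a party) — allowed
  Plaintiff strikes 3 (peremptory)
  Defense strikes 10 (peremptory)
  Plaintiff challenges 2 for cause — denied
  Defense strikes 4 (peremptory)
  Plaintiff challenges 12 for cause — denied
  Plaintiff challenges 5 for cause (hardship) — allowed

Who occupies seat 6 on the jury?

9

Removed: #3, #4, #5, #10, #11, #19. (#2, #12, #16 stay — for-cause denied.)
Seating in order: seats 1–6 → #1, #2, #6, #7, #8, #9.
So seat 6 is #9.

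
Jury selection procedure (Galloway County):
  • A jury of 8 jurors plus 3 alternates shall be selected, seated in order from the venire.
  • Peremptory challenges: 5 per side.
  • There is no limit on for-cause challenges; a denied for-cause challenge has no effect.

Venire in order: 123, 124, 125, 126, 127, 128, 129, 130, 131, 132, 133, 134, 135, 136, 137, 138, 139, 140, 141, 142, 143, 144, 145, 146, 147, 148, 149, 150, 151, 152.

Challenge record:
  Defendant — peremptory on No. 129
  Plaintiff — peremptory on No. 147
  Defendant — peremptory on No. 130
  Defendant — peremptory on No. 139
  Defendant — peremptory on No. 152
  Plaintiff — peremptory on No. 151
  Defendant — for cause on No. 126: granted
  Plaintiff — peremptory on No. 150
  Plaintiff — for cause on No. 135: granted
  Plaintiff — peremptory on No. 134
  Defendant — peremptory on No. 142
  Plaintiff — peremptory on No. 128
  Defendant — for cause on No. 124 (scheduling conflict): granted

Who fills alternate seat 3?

141

Removed: #124, #126, #128, #129, #130, #134, #135, #139, #142, #147, #150, #151, #152.
Seating in order: seats 1–8 → #123, #125, #127, #131, #132, #133, #136, #137; alternates → #138, #140, #141.
So alternate 3 is #141.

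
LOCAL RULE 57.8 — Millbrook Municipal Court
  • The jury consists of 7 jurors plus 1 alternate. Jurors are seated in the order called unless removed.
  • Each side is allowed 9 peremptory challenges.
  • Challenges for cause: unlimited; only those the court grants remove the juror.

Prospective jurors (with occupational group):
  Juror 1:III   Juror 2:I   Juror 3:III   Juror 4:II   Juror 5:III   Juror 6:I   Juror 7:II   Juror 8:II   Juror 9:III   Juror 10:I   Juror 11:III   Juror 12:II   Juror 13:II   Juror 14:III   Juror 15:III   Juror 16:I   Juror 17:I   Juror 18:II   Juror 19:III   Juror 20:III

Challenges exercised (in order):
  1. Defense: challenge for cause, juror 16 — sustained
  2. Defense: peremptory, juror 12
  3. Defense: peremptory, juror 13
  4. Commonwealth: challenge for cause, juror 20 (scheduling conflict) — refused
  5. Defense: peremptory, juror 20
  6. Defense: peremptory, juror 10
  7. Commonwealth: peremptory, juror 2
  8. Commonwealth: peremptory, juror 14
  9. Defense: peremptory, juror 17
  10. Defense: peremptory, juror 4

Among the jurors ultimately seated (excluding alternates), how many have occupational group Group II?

Removed: #2, #4, #10, #12, #13, #14, #16, #17, #20.
Seated jurors 1–7: #1, #3, #5, #6, #7, #8, #9 (alternates #11 not counted).
Of those, in Group II: #7, #8 → 2.

2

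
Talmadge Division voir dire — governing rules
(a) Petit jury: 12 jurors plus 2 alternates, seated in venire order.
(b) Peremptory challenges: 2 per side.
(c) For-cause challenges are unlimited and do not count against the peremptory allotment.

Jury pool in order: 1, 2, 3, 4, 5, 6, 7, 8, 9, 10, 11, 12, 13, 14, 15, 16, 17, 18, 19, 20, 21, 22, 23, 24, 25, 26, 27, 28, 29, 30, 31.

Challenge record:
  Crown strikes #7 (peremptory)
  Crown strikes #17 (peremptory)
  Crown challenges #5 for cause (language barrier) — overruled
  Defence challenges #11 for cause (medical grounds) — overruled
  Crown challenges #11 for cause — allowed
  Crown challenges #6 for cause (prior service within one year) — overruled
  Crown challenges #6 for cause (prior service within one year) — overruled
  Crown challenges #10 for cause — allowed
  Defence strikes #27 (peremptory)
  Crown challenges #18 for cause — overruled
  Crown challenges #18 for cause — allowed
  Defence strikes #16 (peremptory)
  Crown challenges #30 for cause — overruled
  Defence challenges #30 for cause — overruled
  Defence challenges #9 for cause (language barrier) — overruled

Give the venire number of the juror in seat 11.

14

Removed: #7, #10, #11, #16, #17, #18, #27. (#5, #6, #9, #30 stay — for-cause denied.)
Seating in order: seats 1–12 → #1, #2, #3, #4, #5, #6, #8, #9, #12, #13, #14, #15; alternates → #19, #20.
So seat 11 is #14.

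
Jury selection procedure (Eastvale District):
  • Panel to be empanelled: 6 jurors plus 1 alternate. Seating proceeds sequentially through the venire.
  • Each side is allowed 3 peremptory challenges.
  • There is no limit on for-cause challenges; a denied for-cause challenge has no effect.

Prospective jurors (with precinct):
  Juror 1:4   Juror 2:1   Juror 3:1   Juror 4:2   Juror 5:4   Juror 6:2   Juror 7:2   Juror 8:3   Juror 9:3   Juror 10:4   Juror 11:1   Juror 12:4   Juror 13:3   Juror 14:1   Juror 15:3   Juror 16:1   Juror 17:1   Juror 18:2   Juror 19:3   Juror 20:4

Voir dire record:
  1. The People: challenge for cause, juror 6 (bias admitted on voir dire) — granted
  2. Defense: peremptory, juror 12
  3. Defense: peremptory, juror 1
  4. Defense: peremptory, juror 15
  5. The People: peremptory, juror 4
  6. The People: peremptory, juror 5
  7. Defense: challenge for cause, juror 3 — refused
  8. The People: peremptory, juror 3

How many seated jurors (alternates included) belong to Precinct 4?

1

Removed: #1, #3, #4, #5, #6, #12, #15.
Seated (7 incl. alternates): #2, #7, #8, #9, #10, #11, #13.
Of those, in Precinct 4: #10 → 1.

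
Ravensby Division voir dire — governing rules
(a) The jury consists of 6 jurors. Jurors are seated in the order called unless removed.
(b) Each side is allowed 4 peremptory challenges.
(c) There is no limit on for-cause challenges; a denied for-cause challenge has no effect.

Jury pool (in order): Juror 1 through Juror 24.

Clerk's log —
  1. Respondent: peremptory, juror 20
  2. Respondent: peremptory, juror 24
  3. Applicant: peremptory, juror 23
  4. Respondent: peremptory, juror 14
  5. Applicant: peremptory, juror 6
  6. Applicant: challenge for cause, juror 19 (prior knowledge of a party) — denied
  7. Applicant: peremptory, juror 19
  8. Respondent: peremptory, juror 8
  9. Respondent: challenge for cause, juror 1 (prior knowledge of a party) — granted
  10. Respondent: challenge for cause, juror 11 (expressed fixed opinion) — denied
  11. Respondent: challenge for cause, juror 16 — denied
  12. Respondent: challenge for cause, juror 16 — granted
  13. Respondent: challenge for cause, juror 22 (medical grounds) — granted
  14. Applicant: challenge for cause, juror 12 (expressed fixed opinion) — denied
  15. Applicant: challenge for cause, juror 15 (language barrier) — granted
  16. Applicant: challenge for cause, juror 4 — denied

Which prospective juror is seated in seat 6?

9

Removed: #1, #6, #8, #14, #15, #16, #19, #20, #22, #23, #24. (#4, #11, #12 stay — for-cause denied.)
Filling seats in venire order through position 6: #2, #3, #4, #5, #7, #9.
So seat 6 is #9.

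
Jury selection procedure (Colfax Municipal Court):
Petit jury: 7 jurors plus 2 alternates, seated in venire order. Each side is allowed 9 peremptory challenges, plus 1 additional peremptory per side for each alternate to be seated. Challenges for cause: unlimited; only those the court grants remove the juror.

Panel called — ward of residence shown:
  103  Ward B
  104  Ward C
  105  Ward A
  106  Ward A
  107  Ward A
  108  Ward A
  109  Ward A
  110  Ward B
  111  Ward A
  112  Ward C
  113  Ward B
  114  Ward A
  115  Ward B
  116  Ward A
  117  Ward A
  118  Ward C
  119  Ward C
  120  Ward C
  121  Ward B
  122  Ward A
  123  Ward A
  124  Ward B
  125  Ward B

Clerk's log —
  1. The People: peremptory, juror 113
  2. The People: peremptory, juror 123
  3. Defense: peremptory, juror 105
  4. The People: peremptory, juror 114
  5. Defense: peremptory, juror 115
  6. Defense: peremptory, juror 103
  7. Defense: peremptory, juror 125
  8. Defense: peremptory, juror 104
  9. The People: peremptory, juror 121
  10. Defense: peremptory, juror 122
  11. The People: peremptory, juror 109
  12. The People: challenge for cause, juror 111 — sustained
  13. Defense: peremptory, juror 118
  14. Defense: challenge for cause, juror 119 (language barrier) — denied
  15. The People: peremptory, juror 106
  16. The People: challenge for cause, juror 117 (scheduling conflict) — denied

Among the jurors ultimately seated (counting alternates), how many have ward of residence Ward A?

Removed: #103, #104, #105, #106, #109, #111, #113, #114, #115, #118, #121, #122, #123, #125.
Seated (9 incl. alternates): #107, #108, #110, #112, #116, #117, #119, #120, #124.
Of those, in Ward A: #107, #108, #116, #117 → 4.

4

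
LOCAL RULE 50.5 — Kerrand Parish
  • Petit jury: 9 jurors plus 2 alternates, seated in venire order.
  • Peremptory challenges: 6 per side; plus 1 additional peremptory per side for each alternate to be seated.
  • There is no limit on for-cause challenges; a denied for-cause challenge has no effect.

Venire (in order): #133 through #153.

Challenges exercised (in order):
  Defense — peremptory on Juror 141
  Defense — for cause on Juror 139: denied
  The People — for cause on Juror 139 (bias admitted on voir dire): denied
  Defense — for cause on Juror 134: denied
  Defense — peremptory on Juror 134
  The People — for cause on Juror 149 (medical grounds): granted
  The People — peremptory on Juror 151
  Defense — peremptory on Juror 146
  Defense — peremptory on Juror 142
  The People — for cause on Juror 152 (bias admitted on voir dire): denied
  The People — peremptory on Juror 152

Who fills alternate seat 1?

145

Removed: #134, #141, #142, #146, #149, #151, #152. (#139 stays — for-cause denied.)
Seating in order: seats 1–9 → #133, #135, #136, #137, #138, #139, #140, #143, #144; alternates → #145, #147.
So alternate 1 is #145.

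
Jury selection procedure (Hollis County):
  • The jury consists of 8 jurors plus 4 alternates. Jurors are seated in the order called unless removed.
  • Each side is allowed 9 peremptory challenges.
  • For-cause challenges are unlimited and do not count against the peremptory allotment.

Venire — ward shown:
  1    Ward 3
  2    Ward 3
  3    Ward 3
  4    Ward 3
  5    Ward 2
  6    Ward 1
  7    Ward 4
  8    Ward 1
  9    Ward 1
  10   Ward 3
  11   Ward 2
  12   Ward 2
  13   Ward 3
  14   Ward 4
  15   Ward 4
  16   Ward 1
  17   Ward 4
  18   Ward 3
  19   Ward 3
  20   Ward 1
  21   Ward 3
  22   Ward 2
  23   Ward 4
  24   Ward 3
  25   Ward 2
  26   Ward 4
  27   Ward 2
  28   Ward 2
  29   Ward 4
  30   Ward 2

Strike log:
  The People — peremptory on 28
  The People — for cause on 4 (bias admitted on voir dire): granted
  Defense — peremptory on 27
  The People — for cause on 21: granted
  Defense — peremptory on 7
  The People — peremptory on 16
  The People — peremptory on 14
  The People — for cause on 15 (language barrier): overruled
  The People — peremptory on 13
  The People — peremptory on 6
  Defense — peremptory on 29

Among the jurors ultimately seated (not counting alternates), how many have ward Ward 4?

Removed: #4, #6, #7, #13, #14, #16, #21, #27, #28, #29.
Seated jurors 1–8: #1, #2, #3, #5, #8, #9, #10, #11 (alternates #12, #15, #17, #18 not counted).
None of those are in Ward 4 → 0.

0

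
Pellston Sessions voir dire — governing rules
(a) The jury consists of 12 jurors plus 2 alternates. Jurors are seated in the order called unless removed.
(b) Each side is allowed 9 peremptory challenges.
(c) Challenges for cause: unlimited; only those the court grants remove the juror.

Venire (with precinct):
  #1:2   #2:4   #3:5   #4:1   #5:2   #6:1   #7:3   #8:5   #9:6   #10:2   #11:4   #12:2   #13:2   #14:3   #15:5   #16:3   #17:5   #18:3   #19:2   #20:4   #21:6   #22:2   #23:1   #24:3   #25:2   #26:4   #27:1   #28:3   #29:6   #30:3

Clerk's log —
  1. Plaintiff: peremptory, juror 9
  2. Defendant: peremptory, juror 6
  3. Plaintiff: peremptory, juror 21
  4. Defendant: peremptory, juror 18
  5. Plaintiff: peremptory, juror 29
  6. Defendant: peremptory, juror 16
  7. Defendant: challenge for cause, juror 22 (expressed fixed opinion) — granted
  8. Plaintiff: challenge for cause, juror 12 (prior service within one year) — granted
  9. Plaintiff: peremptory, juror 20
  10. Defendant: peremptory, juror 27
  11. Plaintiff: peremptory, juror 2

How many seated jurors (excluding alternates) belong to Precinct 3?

2

Removed: #2, #6, #9, #12, #16, #18, #20, #21, #22, #27, #29.
Seated jurors 1–12: #1, #3, #4, #5, #7, #8, #10, #11, #13, #14, #15, #17 (alternates #19, #23 not counted).
Of those, in Precinct 3: #7, #14 → 2.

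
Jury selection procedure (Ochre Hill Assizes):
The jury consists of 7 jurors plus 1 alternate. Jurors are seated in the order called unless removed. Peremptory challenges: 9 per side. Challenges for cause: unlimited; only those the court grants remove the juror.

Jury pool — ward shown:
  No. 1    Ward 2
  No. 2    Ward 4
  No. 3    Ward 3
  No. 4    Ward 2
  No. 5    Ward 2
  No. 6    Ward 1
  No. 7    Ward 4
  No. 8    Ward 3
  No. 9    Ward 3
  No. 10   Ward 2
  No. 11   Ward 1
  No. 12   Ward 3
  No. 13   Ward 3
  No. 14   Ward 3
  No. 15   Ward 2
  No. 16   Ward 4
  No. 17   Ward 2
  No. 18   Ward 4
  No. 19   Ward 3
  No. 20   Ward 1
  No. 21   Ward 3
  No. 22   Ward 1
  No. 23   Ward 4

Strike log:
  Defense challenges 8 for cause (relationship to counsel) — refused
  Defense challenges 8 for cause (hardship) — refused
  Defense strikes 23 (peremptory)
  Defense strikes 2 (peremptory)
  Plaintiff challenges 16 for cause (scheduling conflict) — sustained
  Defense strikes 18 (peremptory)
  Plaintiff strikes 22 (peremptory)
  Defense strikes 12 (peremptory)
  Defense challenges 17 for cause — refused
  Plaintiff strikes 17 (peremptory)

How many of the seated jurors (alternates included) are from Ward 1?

Removed: #2, #12, #16, #17, #18, #22, #23.
Seated (8 incl. alternates): #1, #3, #4, #5, #6, #7, #8, #9.
Of those, in Ward 1: #6 → 1.

1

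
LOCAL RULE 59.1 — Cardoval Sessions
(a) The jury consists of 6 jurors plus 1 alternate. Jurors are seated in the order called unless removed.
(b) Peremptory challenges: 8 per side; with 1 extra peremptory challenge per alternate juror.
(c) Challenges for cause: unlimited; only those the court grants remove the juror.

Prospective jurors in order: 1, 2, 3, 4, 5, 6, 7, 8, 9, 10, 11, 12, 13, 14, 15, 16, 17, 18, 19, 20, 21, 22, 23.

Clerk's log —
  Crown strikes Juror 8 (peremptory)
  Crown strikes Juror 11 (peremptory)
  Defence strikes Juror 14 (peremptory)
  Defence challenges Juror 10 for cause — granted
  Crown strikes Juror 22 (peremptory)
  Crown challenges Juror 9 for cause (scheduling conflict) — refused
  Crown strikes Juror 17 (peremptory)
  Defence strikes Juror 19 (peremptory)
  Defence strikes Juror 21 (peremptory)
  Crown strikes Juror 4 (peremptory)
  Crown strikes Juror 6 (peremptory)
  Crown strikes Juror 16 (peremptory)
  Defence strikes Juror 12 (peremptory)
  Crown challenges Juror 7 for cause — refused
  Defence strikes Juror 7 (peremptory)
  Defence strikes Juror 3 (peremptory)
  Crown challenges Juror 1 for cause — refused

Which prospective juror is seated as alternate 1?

18

Removed: #3, #4, #6, #7, #8, #10, #11, #12, #14, #16, #17, #19, #21, #22. (#1, #9 stay — for-cause denied.)
Filling seats in venire order through position 7: #1, #2, #5, #9, #13, #15, #18.
So alternate 1 is #18.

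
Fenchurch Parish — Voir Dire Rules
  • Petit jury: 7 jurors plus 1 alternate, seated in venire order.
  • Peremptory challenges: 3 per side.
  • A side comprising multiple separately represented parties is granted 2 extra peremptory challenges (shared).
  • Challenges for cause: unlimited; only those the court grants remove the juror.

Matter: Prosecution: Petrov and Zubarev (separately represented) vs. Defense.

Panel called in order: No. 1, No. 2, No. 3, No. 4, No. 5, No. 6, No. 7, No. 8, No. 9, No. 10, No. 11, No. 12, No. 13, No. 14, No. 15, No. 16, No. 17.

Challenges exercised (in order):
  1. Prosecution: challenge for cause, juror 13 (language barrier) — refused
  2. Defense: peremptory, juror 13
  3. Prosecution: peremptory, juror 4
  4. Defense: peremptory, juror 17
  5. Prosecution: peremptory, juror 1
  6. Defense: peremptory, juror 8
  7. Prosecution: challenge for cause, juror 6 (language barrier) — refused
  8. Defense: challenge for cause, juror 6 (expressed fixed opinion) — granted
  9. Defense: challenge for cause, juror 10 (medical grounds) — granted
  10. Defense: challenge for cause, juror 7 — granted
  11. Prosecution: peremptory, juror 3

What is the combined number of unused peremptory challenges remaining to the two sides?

Prosecution allotment: 3 base + 2 multi-party = 5. Defense allotment: 3.
Prosecution peremptories used: #4, #1, #3 — 3 (for-cause on #13, #6 don't count).
Defense peremptories used: #13, #17, #8 — 3 (for-cause on #6, #10, #7 don't count).
Remaining: (5 − 3) + (3 − 3) = 2.

2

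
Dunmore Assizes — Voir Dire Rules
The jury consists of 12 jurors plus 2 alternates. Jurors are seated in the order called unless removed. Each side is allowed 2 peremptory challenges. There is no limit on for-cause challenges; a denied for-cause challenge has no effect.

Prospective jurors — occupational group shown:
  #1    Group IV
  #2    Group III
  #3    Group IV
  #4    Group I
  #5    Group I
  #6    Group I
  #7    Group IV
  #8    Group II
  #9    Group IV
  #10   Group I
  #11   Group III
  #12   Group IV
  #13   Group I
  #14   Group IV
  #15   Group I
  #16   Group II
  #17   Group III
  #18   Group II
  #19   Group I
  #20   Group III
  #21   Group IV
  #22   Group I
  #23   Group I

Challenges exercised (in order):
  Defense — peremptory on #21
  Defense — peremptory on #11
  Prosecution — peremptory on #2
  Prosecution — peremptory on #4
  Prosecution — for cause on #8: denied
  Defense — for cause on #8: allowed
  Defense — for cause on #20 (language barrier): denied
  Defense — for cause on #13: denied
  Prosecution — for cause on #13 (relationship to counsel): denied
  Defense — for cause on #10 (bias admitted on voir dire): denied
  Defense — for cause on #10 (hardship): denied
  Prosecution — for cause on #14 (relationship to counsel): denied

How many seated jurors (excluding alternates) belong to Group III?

Removed: #2, #4, #8, #11, #21.
Seated jurors 1–12: #1, #3, #5, #6, #7, #9, #10, #12, #13, #14, #15, #16 (alternates #17, #18 not counted).
None of those are in Group III → 0.

0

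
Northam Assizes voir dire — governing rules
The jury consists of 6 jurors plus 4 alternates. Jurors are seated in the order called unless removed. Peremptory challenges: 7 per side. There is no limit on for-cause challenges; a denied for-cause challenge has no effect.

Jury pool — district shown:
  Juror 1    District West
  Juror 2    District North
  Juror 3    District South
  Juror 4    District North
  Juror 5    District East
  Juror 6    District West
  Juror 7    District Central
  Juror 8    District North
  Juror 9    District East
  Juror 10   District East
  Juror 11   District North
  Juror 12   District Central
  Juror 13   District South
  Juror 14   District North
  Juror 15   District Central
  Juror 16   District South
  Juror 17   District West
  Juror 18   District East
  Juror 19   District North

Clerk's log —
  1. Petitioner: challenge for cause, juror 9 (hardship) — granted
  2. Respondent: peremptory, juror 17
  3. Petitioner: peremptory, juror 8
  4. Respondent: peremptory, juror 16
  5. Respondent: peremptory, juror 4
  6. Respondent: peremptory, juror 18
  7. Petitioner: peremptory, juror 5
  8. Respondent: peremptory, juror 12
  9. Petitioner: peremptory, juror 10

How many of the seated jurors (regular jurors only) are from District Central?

Removed: #4, #5, #8, #9, #10, #12, #16, #17, #18.
Seated jurors 1–6: #1, #2, #3, #6, #7, #11 (alternates #13, #14, #15, #19 not counted).
Of those, in District Central: #7 → 1.

1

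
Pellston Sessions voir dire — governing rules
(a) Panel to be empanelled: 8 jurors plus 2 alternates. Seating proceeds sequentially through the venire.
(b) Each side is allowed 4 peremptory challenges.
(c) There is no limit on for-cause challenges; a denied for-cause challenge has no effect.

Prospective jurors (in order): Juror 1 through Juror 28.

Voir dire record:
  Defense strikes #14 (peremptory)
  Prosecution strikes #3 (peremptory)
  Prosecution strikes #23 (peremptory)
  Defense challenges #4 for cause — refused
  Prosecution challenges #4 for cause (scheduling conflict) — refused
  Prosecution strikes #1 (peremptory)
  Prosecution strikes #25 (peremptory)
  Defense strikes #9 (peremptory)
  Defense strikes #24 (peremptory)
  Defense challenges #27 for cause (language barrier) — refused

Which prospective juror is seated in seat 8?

Removed: #1, #3, #9, #14, #23, #24, #25. (#4, #27 stay — for-cause denied.)
Seating in order: seats 1–8 → #2, #4, #5, #6, #7, #8, #10, #11; alternates → #12, #13.
So seat 8 is #11.

11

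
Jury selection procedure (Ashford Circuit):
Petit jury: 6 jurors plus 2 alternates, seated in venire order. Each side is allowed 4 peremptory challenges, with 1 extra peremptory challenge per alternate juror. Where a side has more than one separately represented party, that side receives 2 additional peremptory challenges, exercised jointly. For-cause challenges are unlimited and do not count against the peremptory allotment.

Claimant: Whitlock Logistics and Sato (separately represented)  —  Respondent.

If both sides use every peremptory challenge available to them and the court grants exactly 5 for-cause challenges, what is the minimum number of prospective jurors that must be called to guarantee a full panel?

27

Seats to fill: 6 + 2 alternates = 8.
Peremptories — Claimant: 4 + 1×2 + 2 = 8; Respondent: 4 + 1×2 = 6; total 14.
For-cause removals: 5.
Minimum venire: 8 + 14 + 5 = 27.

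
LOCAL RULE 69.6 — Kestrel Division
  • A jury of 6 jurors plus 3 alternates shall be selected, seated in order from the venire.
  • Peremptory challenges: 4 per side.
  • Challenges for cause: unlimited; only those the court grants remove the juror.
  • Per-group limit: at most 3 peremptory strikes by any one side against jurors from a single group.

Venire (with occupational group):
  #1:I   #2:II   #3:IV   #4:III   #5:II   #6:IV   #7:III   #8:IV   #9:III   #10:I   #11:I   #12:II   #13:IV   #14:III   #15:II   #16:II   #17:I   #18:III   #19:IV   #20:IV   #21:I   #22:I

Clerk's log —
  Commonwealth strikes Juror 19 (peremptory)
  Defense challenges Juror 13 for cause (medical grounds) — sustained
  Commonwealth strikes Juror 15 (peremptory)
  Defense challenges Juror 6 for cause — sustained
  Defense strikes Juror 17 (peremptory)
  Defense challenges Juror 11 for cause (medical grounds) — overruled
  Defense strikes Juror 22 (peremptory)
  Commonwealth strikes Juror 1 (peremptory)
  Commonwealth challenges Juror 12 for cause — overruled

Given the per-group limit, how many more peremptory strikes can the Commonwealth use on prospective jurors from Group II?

Commonwealth peremptories so far: #19, #15, #1 — 3 of 4 used, 1 left overall.
Against Group II: #15 — 1 used; per-group cap 3 leaves 2.
Binding limit: min(1, 2) = 1.

1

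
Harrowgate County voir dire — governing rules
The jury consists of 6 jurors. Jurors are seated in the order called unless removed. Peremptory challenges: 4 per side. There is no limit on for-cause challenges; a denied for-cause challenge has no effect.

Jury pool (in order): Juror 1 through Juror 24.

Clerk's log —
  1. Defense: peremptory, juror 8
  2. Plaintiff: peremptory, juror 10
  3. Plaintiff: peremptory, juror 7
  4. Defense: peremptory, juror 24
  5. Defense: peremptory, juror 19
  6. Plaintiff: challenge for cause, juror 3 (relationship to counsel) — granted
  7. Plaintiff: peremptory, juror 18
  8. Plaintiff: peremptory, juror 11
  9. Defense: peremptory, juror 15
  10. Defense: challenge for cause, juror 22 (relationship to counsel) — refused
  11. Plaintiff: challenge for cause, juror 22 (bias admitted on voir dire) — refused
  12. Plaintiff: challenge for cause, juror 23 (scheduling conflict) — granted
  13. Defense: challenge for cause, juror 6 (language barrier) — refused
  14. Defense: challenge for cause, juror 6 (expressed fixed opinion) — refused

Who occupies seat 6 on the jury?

9

Removed: #3, #7, #8, #10, #11, #15, #18, #19, #23, #24. (#6, #22 stay — for-cause denied.)
Seating in order: seats 1–6 → #1, #2, #4, #5, #6, #9.
So seat 6 is #9.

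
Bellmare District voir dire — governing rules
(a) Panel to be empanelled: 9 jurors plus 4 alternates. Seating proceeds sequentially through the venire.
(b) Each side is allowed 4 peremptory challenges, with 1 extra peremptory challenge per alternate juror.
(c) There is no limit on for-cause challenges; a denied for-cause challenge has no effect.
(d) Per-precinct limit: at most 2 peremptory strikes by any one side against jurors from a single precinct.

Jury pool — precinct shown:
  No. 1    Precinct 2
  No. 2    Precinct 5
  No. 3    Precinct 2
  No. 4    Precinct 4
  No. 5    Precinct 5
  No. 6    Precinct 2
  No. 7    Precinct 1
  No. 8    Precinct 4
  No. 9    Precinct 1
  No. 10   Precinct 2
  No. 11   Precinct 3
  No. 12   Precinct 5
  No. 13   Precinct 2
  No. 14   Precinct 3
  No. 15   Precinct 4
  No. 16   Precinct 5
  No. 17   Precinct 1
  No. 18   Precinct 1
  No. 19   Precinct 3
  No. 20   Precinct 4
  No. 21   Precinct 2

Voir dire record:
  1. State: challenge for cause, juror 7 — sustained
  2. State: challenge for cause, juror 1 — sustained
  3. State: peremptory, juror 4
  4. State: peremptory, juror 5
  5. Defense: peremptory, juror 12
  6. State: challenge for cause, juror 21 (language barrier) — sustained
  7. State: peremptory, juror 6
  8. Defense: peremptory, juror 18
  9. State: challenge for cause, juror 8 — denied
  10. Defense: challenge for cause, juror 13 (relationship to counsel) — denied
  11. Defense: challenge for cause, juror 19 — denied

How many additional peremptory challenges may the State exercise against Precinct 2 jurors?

1

State peremptories so far: #4, #5, #6 — 3 of 8 used, 5 left overall.
Against Precinct 2: #6 — 1 used; per-precinct cap 2 leaves 1.
Binding limit: min(5, 1) = 1.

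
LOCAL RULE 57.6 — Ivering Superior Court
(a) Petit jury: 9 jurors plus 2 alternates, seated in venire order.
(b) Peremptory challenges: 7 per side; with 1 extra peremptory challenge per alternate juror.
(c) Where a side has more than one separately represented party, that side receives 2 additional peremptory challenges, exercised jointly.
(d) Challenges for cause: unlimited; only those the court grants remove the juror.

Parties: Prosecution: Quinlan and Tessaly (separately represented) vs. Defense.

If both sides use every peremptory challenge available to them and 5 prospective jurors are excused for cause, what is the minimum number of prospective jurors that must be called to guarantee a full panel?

36

Seats to fill: 9 + 2 alternates = 11.
Peremptories — Prosecution: 7 + 1×2 + 2 = 11; Defense: 7 + 1×2 = 9; total 20.
For-cause removals: 5.
Minimum venire: 11 + 20 + 5 = 36.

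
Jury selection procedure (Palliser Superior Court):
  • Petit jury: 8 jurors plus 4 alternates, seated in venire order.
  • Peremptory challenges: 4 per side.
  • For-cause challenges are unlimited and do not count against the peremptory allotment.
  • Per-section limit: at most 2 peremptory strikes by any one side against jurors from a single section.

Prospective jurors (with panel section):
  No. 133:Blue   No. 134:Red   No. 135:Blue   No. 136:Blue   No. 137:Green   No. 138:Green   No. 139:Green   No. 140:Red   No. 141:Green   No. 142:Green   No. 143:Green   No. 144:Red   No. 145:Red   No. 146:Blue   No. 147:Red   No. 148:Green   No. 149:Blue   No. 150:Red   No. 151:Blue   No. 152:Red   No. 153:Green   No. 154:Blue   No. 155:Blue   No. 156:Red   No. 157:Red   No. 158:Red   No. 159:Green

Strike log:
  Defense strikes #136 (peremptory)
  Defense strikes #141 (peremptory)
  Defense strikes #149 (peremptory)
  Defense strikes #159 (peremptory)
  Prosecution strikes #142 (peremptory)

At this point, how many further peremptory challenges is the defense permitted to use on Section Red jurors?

Defense peremptories so far: #136, #141, #149, #159 — 4 of 4 used, 0 left overall.
Against Section Red: none yet — per-section cap 2 leaves 2.
Binding limit: min(0, 2) = 0.

0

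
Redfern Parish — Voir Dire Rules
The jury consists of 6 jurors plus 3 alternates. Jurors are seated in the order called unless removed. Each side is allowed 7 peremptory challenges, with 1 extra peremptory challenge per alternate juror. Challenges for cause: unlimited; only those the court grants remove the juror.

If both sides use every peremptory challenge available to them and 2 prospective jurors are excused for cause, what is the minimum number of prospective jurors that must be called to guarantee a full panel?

Seats to fill: 6 + 3 alternates = 9.
Peremptories: 7 + 1×3 = 10 per side × 2 sides = 20.
For-cause removals: 2.
Minimum venire: 9 + 20 + 2 = 31.

31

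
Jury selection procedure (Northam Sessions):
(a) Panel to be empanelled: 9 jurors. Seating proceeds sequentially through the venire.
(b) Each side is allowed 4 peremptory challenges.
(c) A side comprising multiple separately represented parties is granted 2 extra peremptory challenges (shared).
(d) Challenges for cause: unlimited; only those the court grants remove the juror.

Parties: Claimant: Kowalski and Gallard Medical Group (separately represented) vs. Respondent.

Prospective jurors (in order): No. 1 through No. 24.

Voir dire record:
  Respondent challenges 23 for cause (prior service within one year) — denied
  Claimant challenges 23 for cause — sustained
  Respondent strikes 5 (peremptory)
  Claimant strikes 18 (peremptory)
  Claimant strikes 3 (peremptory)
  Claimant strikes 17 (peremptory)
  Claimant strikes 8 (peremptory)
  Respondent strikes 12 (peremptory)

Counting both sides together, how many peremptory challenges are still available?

Claimant allotment: 4 base + 2 multi-party = 6. Respondent allotment: 4.
Claimant peremptories used: #18, #3, #17, #8 — 4 (the for-cause on #23 doesn't count).
Respondent peremptories used: #5, #12 — 2 (the for-cause on #23 doesn't count).
Remaining: (6 − 4) + (4 − 2) = 4.

4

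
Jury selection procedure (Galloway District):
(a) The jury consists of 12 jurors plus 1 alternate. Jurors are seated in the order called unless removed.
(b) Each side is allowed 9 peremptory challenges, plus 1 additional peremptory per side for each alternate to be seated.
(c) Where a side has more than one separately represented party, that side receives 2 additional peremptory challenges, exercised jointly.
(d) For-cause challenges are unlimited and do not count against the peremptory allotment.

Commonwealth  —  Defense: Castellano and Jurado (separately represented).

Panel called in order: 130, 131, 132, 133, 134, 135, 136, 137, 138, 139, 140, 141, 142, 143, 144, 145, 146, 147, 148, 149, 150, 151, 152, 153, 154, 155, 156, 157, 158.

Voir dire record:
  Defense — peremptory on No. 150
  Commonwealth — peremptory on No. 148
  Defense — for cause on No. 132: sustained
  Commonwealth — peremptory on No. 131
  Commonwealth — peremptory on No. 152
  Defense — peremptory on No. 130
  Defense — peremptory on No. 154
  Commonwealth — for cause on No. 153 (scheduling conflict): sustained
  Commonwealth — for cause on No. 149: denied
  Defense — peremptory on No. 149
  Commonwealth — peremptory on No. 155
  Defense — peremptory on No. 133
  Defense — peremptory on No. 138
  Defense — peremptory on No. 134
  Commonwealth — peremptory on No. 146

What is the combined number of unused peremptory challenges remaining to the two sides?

Commonwealth allotment: 9 base + 1 × 1 alternate = 10. Defense allotment: 9 base + 1 × 1 alternate + 2 multi-party = 12.
Commonwealth peremptories used: #148, #131, #152, #155, #146 — 5 (for-cause on #153, #149 don't count).
Defense peremptories used: #150, #130, #154, #149, #133, #138, #134 — 7 (the for-cause on #132 doesn't count).
Remaining: (10 − 5) + (12 − 7) = 10.

10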